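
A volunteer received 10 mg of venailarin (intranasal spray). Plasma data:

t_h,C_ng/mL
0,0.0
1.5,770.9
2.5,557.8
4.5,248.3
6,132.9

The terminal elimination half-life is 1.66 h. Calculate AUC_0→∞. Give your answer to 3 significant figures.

AUC = 2650 ng/mL·h

Trapezoidal AUC_0→6:
  [0→1.5]: (0.0+770.9)/2 × 1.5 = 578.175
  [1.5→2.5]: (770.9+557.8)/2 × 1 = 664.35
  [2.5→4.5]: (557.8+248.3)/2 × 2 = 806.1
  [4.5→6]: (248.3+132.9)/2 × 1.5 = 285.9
  Sum = 2334.525 ng/mL·h
k_e = ln2 / t½ = 0.693147 / 1.66 = 0.4176 h^-1
Extrapolated tail: C_last / k_e = 132.9 / 0.4176 = 318.247
AUC_0→∞ = 2334.525 + 318.247 = 2652.772 ng/mL·h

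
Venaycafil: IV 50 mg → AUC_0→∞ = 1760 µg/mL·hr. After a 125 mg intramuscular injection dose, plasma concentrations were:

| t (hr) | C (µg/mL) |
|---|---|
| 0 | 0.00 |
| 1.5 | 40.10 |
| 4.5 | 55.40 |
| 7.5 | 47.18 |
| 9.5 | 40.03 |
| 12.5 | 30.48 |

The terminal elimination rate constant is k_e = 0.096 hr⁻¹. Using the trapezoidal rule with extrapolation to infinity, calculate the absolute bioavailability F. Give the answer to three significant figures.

F = 0.190

Trapezoidal AUC_0→12.5 (intramuscular injection):
  [0→1.5]: (0.00+40.10)/2 × 1.5 = 30.075
  [1.5→4.5]: (40.10+55.40)/2 × 3 = 143.25
  [4.5→7.5]: (55.40+47.18)/2 × 3 = 153.87
  [7.5→9.5]: (47.18+40.03)/2 × 2 = 87.21
  [9.5→12.5]: (40.03+30.48)/2 × 3 = 105.765
  Sum = 520.17 µg/mL·hr
Tail: C_last/k_e = 30.48/0.096 = 317.500
AUC_0→∞ (intramuscular injection) = 520.17 + 317.500 = 837.67 µg/mL·hr
F = (AUC_ev/D_ev)/(AUC_iv/D_iv) = (837.67/125)/(1760/50) = 6.70136/35.2 = 0.1904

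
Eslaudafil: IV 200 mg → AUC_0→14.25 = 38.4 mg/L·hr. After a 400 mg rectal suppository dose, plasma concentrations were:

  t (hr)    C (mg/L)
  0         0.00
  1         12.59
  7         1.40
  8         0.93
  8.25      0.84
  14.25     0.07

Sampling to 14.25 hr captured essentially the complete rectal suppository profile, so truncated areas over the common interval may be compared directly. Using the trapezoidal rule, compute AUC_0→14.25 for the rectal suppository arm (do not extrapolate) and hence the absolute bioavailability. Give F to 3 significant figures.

Trapezoidal AUC_0→14.25 (rectal suppository):
  [0→1]: (0.00+12.59)/2 × 1 = 6.295
  [1→7]: (12.59+1.40)/2 × 6 = 41.97
  [7→8]: (1.40+0.93)/2 × 1 = 1.165
  [8→8.25]: (0.93+0.84)/2 × 0.25 = 0.22125
  [8.25→14.25]: (0.84+0.07)/2 × 6 = 2.73
  Sum = 52.38125 mg/L·hr
F = (AUC_ev/D_ev)/(AUC_iv/D_iv) = (52.38125/400)/(38.4/200) = 0.130953/0.192 = 0.6820

F = 0.682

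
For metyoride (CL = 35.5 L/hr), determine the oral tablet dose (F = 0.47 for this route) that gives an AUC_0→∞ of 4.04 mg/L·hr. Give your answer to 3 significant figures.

Dose = CL × AUC_0→∞ / F
     = 35.5 × 4.04 / 0.47 = 305.149 mg

Dose = 305 mg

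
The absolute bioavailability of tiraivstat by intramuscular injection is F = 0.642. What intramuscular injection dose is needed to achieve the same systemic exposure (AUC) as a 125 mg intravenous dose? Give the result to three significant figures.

For equal systemic exposure: F × D_ev = D_iv
D_ev = D_iv / F = 125 / 0.642 = 194.704 mg

D_intramuscular = 195 mg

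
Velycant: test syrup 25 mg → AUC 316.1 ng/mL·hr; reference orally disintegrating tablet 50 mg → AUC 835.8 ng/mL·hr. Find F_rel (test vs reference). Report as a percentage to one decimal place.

F_rel = 75.6%

F_rel = (AUC_test/D_test) / (AUC_ref/D_ref)
      = (316.1/25) / (835.8/50)
      = 12.644 / 16.716 = 0.7564 = 75.64%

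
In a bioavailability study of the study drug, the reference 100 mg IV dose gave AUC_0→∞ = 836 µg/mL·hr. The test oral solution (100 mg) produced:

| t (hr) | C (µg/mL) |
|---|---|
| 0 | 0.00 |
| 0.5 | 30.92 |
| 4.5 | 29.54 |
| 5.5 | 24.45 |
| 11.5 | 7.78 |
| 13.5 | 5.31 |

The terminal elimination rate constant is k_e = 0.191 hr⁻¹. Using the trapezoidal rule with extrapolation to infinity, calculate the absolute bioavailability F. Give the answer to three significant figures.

Trapezoidal AUC_0→13.5 (oral solution):
  [0→0.5]: (0.00+30.92)/2 × 0.5 = 7.73
  [0.5→4.5]: (30.92+29.54)/2 × 4 = 120.92
  [4.5→5.5]: (29.54+24.45)/2 × 1 = 26.995
  [5.5→11.5]: (24.45+7.78)/2 × 6 = 96.69
  [11.5→13.5]: (7.78+5.31)/2 × 2 = 13.09
  Sum = 265.425 µg/mL·hr
Tail: C_last/k_e = 5.31/0.191 = 27.801
AUC_0→∞ (oral solution) = 265.425 + 27.801 = 293.226 µg/mL·hr
F = (AUC_ev/D_ev)/(AUC_iv/D_iv) = (293.226/100)/(836/100) = 2.93226/8.36 = 0.3507

F = 0.351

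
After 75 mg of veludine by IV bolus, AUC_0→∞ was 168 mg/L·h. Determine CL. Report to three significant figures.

CL = Dose_iv / AUC_0→∞
   = 75 / 168 = 0.446429 L/h

CL = 0.446 L/h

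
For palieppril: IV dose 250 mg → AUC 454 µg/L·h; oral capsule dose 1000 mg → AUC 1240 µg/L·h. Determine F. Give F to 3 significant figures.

F = (AUC_ev / D_ev) / (AUC_iv / D_iv)
  = (1240/1000) / (454/250)
  = 1.24 / 1.816 = 0.6828

F = 0.683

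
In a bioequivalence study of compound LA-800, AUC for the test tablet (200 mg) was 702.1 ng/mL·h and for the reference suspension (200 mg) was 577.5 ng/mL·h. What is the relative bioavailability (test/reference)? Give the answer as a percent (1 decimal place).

F_rel = 121.6%

F_rel = (AUC_test/D_test) / (AUC_ref/D_ref)
      = (702.1/200) / (577.5/200)
      = 3.5105 / 2.8875 = 1.2158 = 121.58%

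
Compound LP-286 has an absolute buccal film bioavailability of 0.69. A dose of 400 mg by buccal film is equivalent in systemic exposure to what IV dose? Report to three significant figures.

Systemic exposure from an extravascular dose = F × D_ev, so the equivalent IV dose is F × D_ev.
D_iv = F × D_ev = 0.69 × 400 = 276 mg

D_iv = 276 mg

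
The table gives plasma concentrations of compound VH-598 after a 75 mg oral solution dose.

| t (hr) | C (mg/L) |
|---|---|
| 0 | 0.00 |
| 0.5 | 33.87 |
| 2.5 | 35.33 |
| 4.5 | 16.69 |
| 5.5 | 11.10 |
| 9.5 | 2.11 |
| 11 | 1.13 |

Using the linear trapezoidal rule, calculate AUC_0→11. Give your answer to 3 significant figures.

Trapezoidal AUC_0→11:
  [0→0.5]: (0.00+33.87)/2 × 0.5 = 8.4675
  [0.5→2.5]: (33.87+35.33)/2 × 2 = 69.2
  [2.5→4.5]: (35.33+16.69)/2 × 2 = 52.02
  [4.5→5.5]: (16.69+11.10)/2 × 1 = 13.895
  [5.5→9.5]: (11.10+2.11)/2 × 4 = 26.42
  [9.5→11]: (2.11+1.13)/2 × 1.5 = 2.43
  Sum = 172.4325 mg/L·hr

AUC = 172 mg/L·hr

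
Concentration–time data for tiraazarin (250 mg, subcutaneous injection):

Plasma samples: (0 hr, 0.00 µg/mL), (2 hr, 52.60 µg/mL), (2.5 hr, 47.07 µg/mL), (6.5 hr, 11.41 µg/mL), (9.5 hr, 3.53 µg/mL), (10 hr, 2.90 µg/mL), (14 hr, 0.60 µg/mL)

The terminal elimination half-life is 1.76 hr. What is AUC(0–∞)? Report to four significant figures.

Trapezoidal AUC_0→14:
  [0→2]: (0.00+52.60)/2 × 2 = 52.6
  [2→2.5]: (52.60+47.07)/2 × 0.5 = 24.9175
  [2.5→6.5]: (47.07+11.41)/2 × 4 = 116.96
  [6.5→9.5]: (11.41+3.53)/2 × 3 = 22.41
  [9.5→10]: (3.53+2.90)/2 × 0.5 = 1.6075
  [10→14]: (2.90+0.60)/2 × 4 = 7.0
  Sum = 225.495 µg/mL·hr
k_e = ln2 / t½ = 0.693147 / 1.76 = 0.3938 hr^-1
Extrapolated tail: C_last / k_e = 0.60 / 0.3938 = 1.524
AUC_0→∞ = 225.495 + 1.524 = 227.019 µg/mL·hr

AUC = 227.0 µg/mL·hr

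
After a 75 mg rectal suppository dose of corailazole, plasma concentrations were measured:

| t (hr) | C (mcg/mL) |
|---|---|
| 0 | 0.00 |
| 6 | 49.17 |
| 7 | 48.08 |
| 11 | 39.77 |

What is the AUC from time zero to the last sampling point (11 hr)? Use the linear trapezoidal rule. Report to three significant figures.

AUC = 372 mcg/mL·hr

Trapezoidal AUC_0→11:
  [0→6]: (0.00+49.17)/2 × 6 = 147.51
  [6→7]: (49.17+48.08)/2 × 1 = 48.625
  [7→11]: (48.08+39.77)/2 × 4 = 175.7
  Sum = 371.835 mcg/mL·hr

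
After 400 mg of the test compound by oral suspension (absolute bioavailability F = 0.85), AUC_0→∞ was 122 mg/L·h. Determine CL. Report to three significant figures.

CL = 2.79 L/h

CL = F × Dose / AUC_0→∞
   = 0.85 × 400 / 122 = 2.78689 L/h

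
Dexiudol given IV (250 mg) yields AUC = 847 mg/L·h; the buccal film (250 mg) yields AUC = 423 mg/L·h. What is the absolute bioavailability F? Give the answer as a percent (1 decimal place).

F = (AUC_ev / D_ev) / (AUC_iv / D_iv)
  = (423/250) / (847/250)
  = 1.692 / 3.388 = 0.4994
  = 49.94%

F = 49.9%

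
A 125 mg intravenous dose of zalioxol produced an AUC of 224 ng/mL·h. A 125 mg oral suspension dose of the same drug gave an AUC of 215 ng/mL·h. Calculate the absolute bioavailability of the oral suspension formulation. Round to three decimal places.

F = (AUC_ev / D_ev) / (AUC_iv / D_iv)
  = (215/125) / (224/125)
  = 1.72 / 1.792 = 0.9598

F = 0.960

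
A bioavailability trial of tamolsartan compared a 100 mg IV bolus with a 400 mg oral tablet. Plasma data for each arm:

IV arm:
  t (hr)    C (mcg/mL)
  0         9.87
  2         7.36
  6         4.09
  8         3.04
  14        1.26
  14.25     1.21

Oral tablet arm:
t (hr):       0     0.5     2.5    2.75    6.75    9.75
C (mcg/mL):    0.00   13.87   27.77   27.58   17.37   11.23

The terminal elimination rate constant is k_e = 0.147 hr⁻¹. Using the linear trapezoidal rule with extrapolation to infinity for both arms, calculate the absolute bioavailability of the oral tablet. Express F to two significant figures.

Trapezoidal AUC_0→14.25 (IV):
  [0→2]: (9.87+7.36)/2 × 2 = 17.23
  [2→6]: (7.36+4.09)/2 × 4 = 22.9
  [6→8]: (4.09+3.04)/2 × 2 = 7.13
  [8→14]: (3.04+1.26)/2 × 6 = 12.9
  [14→14.25]: (1.26+1.21)/2 × 0.25 = 0.30875
  Sum = 60.46875 mcg/mL·hr
IV tail: 1.21/0.147 = 8.231; AUC_iv,0→∞ = 60.46875 + 8.231 = 68.69975 mcg/mL·hr
Trapezoidal AUC_0→9.75 (oral tablet):
  [0→0.5]: (0.00+13.87)/2 × 0.5 = 3.4675
  [0.5→2.5]: (13.87+27.77)/2 × 2 = 41.64
  [2.5→2.75]: (27.77+27.58)/2 × 0.25 = 6.91875
  [2.75→6.75]: (27.58+17.37)/2 × 4 = 89.9
  [6.75→9.75]: (17.37+11.23)/2 × 3 = 42.9
  Sum = 184.82625 mcg/mL·hr
oral tablet tail: 11.23/0.147 = 76.395; AUC_ev,0→∞ = 184.82625 + 76.395 = 261.22125 mcg/mL·hr
F = (AUC_ev/D_ev)/(AUC_iv/D_iv) = (261.22125/400)/(68.69975/100) = 0.653053/0.6869975 = 0.9506

F = 0.95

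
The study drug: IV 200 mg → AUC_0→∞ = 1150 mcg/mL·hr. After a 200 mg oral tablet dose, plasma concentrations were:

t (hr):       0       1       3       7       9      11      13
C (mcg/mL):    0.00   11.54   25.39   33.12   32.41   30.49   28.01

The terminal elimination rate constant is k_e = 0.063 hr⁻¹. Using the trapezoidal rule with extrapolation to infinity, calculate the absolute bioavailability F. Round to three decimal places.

Trapezoidal AUC_0→13 (oral tablet):
  [0→1]: (0.00+11.54)/2 × 1 = 5.77
  [1→3]: (11.54+25.39)/2 × 2 = 36.93
  [3→7]: (25.39+33.12)/2 × 4 = 117.02
  [7→9]: (33.12+32.41)/2 × 2 = 65.53
  [9→11]: (32.41+30.49)/2 × 2 = 62.9
  [11→13]: (30.49+28.01)/2 × 2 = 58.5
  Sum = 346.65 mcg/mL·hr
Tail: C_last/k_e = 28.01/0.063 = 444.603
AUC_0→∞ (oral tablet) = 346.65 + 444.603 = 791.253 mcg/mL·hr
F = (AUC_ev/D_ev)/(AUC_iv/D_iv) = (791.253/200)/(1150/200) = 3.956265/5.75 = 0.6880

F = 0.688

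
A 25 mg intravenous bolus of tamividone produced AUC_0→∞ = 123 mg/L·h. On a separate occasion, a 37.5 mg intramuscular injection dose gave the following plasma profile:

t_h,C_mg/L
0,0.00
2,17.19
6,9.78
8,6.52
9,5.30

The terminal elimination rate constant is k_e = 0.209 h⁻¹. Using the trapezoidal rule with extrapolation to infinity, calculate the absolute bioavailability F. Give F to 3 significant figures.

F = 0.643

Trapezoidal AUC_0→9 (intramuscular injection):
  [0→2]: (0.00+17.19)/2 × 2 = 17.19
  [2→6]: (17.19+9.78)/2 × 4 = 53.94
  [6→8]: (9.78+6.52)/2 × 2 = 16.3
  [8→9]: (6.52+5.30)/2 × 1 = 5.91
  Sum = 93.34 mg/L·h
Tail: C_last/k_e = 5.30/0.209 = 25.359
AUC_0→∞ (intramuscular injection) = 93.34 + 25.359 = 118.699 mg/L·h
F = (AUC_ev/D_ev)/(AUC_iv/D_iv) = (118.699/37.5)/(123/25) = 3.16531/4.92 = 0.6434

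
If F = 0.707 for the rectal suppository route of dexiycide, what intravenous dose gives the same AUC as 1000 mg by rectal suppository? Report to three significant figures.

D_iv = 707 mg

Systemic exposure from an extravascular dose = F × D_ev, so the equivalent IV dose is F × D_ev.
D_iv = F × D_ev = 0.707 × 1000 = 707 mg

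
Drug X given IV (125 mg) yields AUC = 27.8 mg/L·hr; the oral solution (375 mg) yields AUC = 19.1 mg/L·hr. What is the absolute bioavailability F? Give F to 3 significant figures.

F = 0.229

F = (AUC_ev / D_ev) / (AUC_iv / D_iv)
  = (19.1/375) / (27.8/125)
  = 0.0509333 / 0.2224 = 0.2290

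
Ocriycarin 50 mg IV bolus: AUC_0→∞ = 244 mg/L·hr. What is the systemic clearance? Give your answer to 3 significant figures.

CL = Dose_iv / AUC_0→∞
   = 50 / 244 = 0.204918 L/hr

CL = 0.205 L/hr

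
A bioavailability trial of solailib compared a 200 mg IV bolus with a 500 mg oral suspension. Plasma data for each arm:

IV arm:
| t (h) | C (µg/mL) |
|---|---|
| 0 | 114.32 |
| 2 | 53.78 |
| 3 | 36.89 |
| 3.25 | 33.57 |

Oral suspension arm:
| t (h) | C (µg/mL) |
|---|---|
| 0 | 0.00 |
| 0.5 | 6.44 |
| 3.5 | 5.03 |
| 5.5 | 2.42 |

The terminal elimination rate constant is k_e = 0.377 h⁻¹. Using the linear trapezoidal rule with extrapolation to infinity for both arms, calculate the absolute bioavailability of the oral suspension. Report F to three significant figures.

F = 0.0420

Trapezoidal AUC_0→3.25 (IV):
  [0→2]: (114.32+53.78)/2 × 2 = 168.1
  [2→3]: (53.78+36.89)/2 × 1 = 45.335
  [3→3.25]: (36.89+33.57)/2 × 0.25 = 8.8075
  Sum = 222.2425 µg/mL·h
IV tail: 33.57/0.377 = 89.045; AUC_iv,0→∞ = 222.2425 + 89.045 = 311.2875 µg/mL·h
Trapezoidal AUC_0→5.5 (oral suspension):
  [0→0.5]: (0.00+6.44)/2 × 0.5 = 1.61
  [0.5→3.5]: (6.44+5.03)/2 × 3 = 17.205
  [3.5→5.5]: (5.03+2.42)/2 × 2 = 7.45
  Sum = 26.265 µg/mL·h
oral suspension tail: 2.42/0.377 = 6.419; AUC_ev,0→∞ = 26.265 + 6.419 = 32.684 µg/mL·h
F = (AUC_ev/D_ev)/(AUC_iv/D_iv) = (32.684/500)/(311.2875/200) = 0.065368/1.5564375 = 0.0420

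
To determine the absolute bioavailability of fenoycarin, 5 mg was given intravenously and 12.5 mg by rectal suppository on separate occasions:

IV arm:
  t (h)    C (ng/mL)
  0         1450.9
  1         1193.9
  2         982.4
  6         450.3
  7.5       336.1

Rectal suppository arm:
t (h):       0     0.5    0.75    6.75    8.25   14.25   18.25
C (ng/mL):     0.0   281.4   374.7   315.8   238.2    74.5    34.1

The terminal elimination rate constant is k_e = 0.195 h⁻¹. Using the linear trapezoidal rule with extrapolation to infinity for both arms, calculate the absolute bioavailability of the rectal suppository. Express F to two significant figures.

Trapezoidal AUC_0→7.5 (IV):
  [0→1]: (1450.9+1193.9)/2 × 1 = 1322.4
  [1→2]: (1193.9+982.4)/2 × 1 = 1088.15
  [2→6]: (982.4+450.3)/2 × 4 = 2865.4
  [6→7.5]: (450.3+336.1)/2 × 1.5 = 589.8
  Sum = 5865.75 ng/mL·h
IV tail: 336.1/0.195 = 1723.590; AUC_iv,0→∞ = 5865.75 + 1723.590 = 7589.34 ng/mL·h
Trapezoidal AUC_0→18.25 (rectal suppository):
  [0→0.5]: (0.0+281.4)/2 × 0.5 = 70.35
  [0.5→0.75]: (281.4+374.7)/2 × 0.25 = 82.0125
  [0.75→6.75]: (374.7+315.8)/2 × 6 = 2071.5
  [6.75→8.25]: (315.8+238.2)/2 × 1.5 = 415.5
  [8.25→14.25]: (238.2+74.5)/2 × 6 = 938.1
  [14.25→18.25]: (74.5+34.1)/2 × 4 = 217.2
  Sum = 3794.6625 ng/mL·h
rectal suppository tail: 34.1/0.195 = 174.872; AUC_ev,0→∞ = 3794.6625 + 174.872 = 3969.5345 ng/mL·h
F = (AUC_ev/D_ev)/(AUC_iv/D_iv) = (3969.5345/12.5)/(7589.34/5) = 317.56276/1517.868 = 0.2092

F = 0.21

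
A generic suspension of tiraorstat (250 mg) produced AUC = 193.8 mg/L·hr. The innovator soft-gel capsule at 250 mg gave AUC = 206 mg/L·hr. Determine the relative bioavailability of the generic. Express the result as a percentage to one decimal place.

F_rel = (AUC_test/D_test) / (AUC_ref/D_ref)
      = (193.8/250) / (206/250)
      = 0.7752 / 0.824 = 0.9408 = 94.08%

F_rel = 94.1%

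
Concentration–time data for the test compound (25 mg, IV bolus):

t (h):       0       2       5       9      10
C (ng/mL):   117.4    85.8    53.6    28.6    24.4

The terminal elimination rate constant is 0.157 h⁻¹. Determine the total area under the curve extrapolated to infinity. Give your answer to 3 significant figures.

AUC = 759 ng/mL·h

Trapezoidal AUC_0→10:
  [0→2]: (117.4+85.8)/2 × 2 = 203.2
  [2→5]: (85.8+53.6)/2 × 3 = 209.1
  [5→9]: (53.6+28.6)/2 × 4 = 164.4
  [9→10]: (28.6+24.4)/2 × 1 = 26.5
  Sum = 603.2 ng/mL·h
Extrapolated tail: C_last / k_e = 24.4 / 0.157 = 155.414
AUC_0→∞ = 603.2 + 155.414 = 758.614 ng/mL·h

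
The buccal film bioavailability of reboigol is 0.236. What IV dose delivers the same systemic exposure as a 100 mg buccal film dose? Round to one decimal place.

Systemic exposure from an extravascular dose = F × D_ev, so the equivalent IV dose is F × D_ev.
D_iv = F × D_ev = 0.236 × 100 = 23.6 mg

D_iv = 23.6 mg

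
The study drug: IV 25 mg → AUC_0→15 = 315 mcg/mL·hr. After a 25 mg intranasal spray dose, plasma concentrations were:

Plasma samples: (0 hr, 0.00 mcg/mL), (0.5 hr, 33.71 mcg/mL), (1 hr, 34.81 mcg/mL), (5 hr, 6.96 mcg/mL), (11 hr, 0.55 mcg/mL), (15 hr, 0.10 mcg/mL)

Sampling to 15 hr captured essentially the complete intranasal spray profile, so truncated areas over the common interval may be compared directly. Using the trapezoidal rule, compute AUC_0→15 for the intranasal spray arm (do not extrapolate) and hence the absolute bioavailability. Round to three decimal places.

Trapezoidal AUC_0→15 (intranasal spray):
  [0→0.5]: (0.00+33.71)/2 × 0.5 = 8.4275
  [0.5→1]: (33.71+34.81)/2 × 0.5 = 17.13
  [1→5]: (34.81+6.96)/2 × 4 = 83.54
  [5→11]: (6.96+0.55)/2 × 6 = 22.53
  [11→15]: (0.55+0.10)/2 × 4 = 1.3
  Sum = 132.9275 mcg/mL·hr
F = (AUC_ev/D_ev)/(AUC_iv/D_iv) = (132.9275/25)/(315/25) = 5.3171/12.6 = 0.4220

F = 0.422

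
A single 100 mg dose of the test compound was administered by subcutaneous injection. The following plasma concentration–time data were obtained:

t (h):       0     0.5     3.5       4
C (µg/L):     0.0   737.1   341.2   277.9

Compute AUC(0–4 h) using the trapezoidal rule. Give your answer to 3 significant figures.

AUC = 1960 µg/L·h

Trapezoidal AUC_0→4:
  [0→0.5]: (0.0+737.1)/2 × 0.5 = 184.275
  [0.5→3.5]: (737.1+341.2)/2 × 3 = 1617.45
  [3.5→4]: (341.2+277.9)/2 × 0.5 = 154.775
  Sum = 1956.5 µg/L·h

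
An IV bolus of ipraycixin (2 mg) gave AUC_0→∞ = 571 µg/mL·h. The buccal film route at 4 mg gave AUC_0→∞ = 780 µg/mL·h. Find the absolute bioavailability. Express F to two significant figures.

F = 0.68

F = (AUC_ev / D_ev) / (AUC_iv / D_iv)
  = (780/4) / (571/2)
  = 195 / 285.5 = 0.6830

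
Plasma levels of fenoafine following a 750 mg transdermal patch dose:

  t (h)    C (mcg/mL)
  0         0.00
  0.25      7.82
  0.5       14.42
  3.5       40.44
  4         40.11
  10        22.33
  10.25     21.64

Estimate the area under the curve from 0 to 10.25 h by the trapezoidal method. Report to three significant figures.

Trapezoidal AUC_0→10.25:
  [0→0.25]: (0.00+7.82)/2 × 0.25 = 0.9775
  [0.25→0.5]: (7.82+14.42)/2 × 0.25 = 2.78
  [0.5→3.5]: (14.42+40.44)/2 × 3 = 82.29
  [3.5→4]: (40.44+40.11)/2 × 0.5 = 20.1375
  [4→10]: (40.11+22.33)/2 × 6 = 187.32
  [10→10.25]: (22.33+21.64)/2 × 0.25 = 5.49625
  Sum = 299.00125 mcg/mL·h

AUC = 299 mcg/mL·h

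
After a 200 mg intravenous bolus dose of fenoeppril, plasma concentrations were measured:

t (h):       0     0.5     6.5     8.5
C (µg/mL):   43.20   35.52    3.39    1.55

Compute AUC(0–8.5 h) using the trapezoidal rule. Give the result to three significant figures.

AUC = 141 µg/mL·h

Trapezoidal AUC_0→8.5:
  [0→0.5]: (43.20+35.52)/2 × 0.5 = 19.68
  [0.5→6.5]: (35.52+3.39)/2 × 6 = 116.73
  [6.5→8.5]: (3.39+1.55)/2 × 2 = 4.94
  Sum = 141.35 µg/mL·h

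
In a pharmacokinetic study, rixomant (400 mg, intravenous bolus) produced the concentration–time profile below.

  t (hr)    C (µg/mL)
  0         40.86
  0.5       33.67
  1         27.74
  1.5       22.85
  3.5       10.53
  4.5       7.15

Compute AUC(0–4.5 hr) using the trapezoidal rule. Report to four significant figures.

Trapezoidal AUC_0→4.5:
  [0→0.5]: (40.86+33.67)/2 × 0.5 = 18.6325
  [0.5→1]: (33.67+27.74)/2 × 0.5 = 15.3525
  [1→1.5]: (27.74+22.85)/2 × 0.5 = 12.6475
  [1.5→3.5]: (22.85+10.53)/2 × 2 = 33.38
  [3.5→4.5]: (10.53+7.15)/2 × 1 = 8.84
  Sum = 88.8525 µg/mL·hr

AUC = 88.85 µg/mL·hr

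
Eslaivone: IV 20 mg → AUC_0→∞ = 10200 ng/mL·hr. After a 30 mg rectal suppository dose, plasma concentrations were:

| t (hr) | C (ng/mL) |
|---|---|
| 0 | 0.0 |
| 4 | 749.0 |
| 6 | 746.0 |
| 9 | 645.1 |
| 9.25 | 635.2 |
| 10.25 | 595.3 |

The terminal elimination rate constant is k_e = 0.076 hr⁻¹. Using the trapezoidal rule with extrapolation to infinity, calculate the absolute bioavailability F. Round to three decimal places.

Trapezoidal AUC_0→10.25 (rectal suppository):
  [0→4]: (0.0+749.0)/2 × 4 = 1498.0
  [4→6]: (749.0+746.0)/2 × 2 = 1495.0
  [6→9]: (746.0+645.1)/2 × 3 = 2086.65
  [9→9.25]: (645.1+635.2)/2 × 0.25 = 160.0375
  [9.25→10.25]: (635.2+595.3)/2 × 1 = 615.25
  Sum = 5854.9375 ng/mL·hr
Tail: C_last/k_e = 595.3/0.076 = 7832.895
AUC_0→∞ (rectal suppository) = 5854.9375 + 7832.895 = 13687.8325 ng/mL·hr
F = (AUC_ev/D_ev)/(AUC_iv/D_iv) = (13687.8325/30)/(10200/20) = 456.261/510 = 0.8946

F = 0.895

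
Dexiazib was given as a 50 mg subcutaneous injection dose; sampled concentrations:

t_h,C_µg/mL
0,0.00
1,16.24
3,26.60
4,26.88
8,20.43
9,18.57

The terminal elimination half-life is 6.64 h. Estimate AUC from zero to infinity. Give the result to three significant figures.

Trapezoidal AUC_0→9:
  [0→1]: (0.00+16.24)/2 × 1 = 8.12
  [1→3]: (16.24+26.60)/2 × 2 = 42.84
  [3→4]: (26.60+26.88)/2 × 1 = 26.74
  [4→8]: (26.88+20.43)/2 × 4 = 94.62
  [8→9]: (20.43+18.57)/2 × 1 = 19.5
  Sum = 191.82 µg/mL·h
k_e = ln2 / t½ = 0.693147 / 6.64 = 0.1044 h^-1
Extrapolated tail: C_last / k_e = 18.57 / 0.1044 = 177.874
AUC_0→∞ = 191.82 + 177.874 = 369.694 µg/mL·h

AUC = 370 µg/mL·h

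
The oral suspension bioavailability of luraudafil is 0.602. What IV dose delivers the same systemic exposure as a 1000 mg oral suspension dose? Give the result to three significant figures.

D_iv = 602 mg

Systemic exposure from an extravascular dose = F × D_ev, so the equivalent IV dose is F × D_ev.
D_iv = F × D_ev = 0.602 × 1000 = 602 mg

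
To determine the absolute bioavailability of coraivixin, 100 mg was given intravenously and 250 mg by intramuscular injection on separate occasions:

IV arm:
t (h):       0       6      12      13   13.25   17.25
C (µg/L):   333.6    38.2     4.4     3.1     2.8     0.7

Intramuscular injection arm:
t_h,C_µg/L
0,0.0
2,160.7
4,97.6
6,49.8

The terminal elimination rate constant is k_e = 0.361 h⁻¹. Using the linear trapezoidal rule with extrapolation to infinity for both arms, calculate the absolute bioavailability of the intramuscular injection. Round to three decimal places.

F = 0.224

Trapezoidal AUC_0→17.25 (IV):
  [0→6]: (333.6+38.2)/2 × 6 = 1115.4
  [6→12]: (38.2+4.4)/2 × 6 = 127.8
  [12→13]: (4.4+3.1)/2 × 1 = 3.75
  [13→13.25]: (3.1+2.8)/2 × 0.25 = 0.7375
  [13.25→17.25]: (2.8+0.7)/2 × 4 = 7.0
  Sum = 1254.6875 µg/L·h
IV tail: 0.7/0.361 = 1.939; AUC_iv,0→∞ = 1254.6875 + 1.939 = 1256.6265 µg/L·h
Trapezoidal AUC_0→6 (intramuscular injection):
  [0→2]: (0.0+160.7)/2 × 2 = 160.7
  [2→4]: (160.7+97.6)/2 × 2 = 258.3
  [4→6]: (97.6+49.8)/2 × 2 = 147.4
  Sum = 566.4 µg/L·h
intramuscular injection tail: 49.8/0.361 = 137.950; AUC_ev,0→∞ = 566.4 + 137.950 = 704.35 µg/L·h
F = (AUC_ev/D_ev)/(AUC_iv/D_iv) = (704.35/250)/(1256.6265/100) = 2.8174/12.566265 = 0.2242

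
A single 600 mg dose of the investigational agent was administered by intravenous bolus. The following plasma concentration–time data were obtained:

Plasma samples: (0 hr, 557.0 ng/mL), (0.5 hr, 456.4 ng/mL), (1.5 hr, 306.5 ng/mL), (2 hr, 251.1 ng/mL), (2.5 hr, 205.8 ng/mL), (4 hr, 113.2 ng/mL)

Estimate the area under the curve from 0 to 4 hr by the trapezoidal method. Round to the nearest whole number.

Trapezoidal AUC_0→4:
  [0→0.5]: (557.0+456.4)/2 × 0.5 = 253.35
  [0.5→1.5]: (456.4+306.5)/2 × 1 = 381.45
  [1.5→2]: (306.5+251.1)/2 × 0.5 = 139.4
  [2→2.5]: (251.1+205.8)/2 × 0.5 = 114.225
  [2.5→4]: (205.8+113.2)/2 × 1.5 = 239.25
  Sum = 1127.675 ng/mL·hr

AUC = 1128 ng/mL·hr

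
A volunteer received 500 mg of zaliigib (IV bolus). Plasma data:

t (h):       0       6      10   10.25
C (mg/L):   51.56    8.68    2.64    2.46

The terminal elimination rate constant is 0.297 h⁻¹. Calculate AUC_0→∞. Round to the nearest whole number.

AUC = 212 mg/L·h

Trapezoidal AUC_0→10.25:
  [0→6]: (51.56+8.68)/2 × 6 = 180.72
  [6→10]: (8.68+2.64)/2 × 4 = 22.64
  [10→10.25]: (2.64+2.46)/2 × 0.25 = 0.6375
  Sum = 203.9975 mg/L·h
Extrapolated tail: C_last / k_e = 2.46 / 0.297 = 8.283
AUC_0→∞ = 203.9975 + 8.283 = 212.2805 mg/L·h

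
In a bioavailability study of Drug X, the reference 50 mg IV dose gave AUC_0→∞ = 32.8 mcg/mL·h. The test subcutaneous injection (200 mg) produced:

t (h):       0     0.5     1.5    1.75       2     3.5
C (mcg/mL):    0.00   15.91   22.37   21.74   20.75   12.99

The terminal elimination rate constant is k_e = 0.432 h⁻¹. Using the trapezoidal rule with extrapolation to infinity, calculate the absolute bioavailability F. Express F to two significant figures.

Trapezoidal AUC_0→3.5 (subcutaneous injection):
  [0→0.5]: (0.00+15.91)/2 × 0.5 = 3.9775
  [0.5→1.5]: (15.91+22.37)/2 × 1 = 19.14
  [1.5→1.75]: (22.37+21.74)/2 × 0.25 = 5.51375
  [1.75→2]: (21.74+20.75)/2 × 0.25 = 5.31125
  [2→3.5]: (20.75+12.99)/2 × 1.5 = 25.305
  Sum = 59.2475 mcg/mL·h
Tail: C_last/k_e = 12.99/0.432 = 30.069
AUC_0→∞ (subcutaneous injection) = 59.2475 + 30.069 = 89.3165 mcg/mL·h
F = (AUC_ev/D_ev)/(AUC_iv/D_iv) = (89.3165/200)/(32.8/50) = 0.4465825/0.656 = 0.6808

F = 0.68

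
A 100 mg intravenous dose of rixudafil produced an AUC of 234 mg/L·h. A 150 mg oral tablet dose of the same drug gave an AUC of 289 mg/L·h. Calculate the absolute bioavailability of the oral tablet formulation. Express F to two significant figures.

F = (AUC_ev / D_ev) / (AUC_iv / D_iv)
  = (289/150) / (234/100)
  = 1.92667 / 2.34 = 0.8234

F = 0.82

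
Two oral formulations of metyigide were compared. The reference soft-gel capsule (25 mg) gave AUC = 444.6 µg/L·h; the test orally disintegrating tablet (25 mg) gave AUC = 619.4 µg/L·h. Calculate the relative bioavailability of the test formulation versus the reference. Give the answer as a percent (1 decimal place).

F_rel = (AUC_test/D_test) / (AUC_ref/D_ref)
      = (619.4/25) / (444.6/25)
      = 24.776 / 17.784 = 1.3932 = 139.32%

F_rel = 139.3%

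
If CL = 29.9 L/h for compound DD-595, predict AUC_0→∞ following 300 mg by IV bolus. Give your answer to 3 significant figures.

AUC_0→∞ = Dose_iv / CL
        = 300 / 29.9 = 10.0334 mg/L·h

AUC = 10.0 mg/L·h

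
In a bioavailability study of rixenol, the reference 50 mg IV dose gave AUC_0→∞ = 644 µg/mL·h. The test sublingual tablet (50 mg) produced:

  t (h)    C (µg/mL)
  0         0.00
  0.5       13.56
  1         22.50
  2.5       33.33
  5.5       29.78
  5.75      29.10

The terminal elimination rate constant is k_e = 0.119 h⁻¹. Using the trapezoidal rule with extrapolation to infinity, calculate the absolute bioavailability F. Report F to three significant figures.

F = 0.622

Trapezoidal AUC_0→5.75 (sublingual tablet):
  [0→0.5]: (0.00+13.56)/2 × 0.5 = 3.39
  [0.5→1]: (13.56+22.50)/2 × 0.5 = 9.015
  [1→2.5]: (22.50+33.33)/2 × 1.5 = 41.8725
  [2.5→5.5]: (33.33+29.78)/2 × 3 = 94.665
  [5.5→5.75]: (29.78+29.10)/2 × 0.25 = 7.36
  Sum = 156.3025 µg/mL·h
Tail: C_last/k_e = 29.10/0.119 = 244.538
AUC_0→∞ (sublingual tablet) = 156.3025 + 244.538 = 400.8405 µg/mL·h
F = (AUC_ev/D_ev)/(AUC_iv/D_iv) = (400.8405/50)/(644/50) = 8.01681/12.88 = 0.6224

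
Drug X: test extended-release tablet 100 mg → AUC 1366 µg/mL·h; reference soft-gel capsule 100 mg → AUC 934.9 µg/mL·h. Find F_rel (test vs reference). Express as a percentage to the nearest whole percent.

F_rel = 146%

F_rel = (AUC_test/D_test) / (AUC_ref/D_ref)
      = (1366/100) / (934.9/100)
      = 13.66 / 9.349 = 1.4611 = 146.11%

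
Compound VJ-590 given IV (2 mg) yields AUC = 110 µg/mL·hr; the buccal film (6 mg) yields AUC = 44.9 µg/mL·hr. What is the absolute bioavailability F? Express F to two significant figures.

F = 0.14

F = (AUC_ev / D_ev) / (AUC_iv / D_iv)
  = (44.9/6) / (110/2)
  = 7.48333 / 55 = 0.1361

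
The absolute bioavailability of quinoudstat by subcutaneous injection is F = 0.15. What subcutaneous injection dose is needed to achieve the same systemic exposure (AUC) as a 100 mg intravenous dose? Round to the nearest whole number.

D_subcutaneous = 667 mg

For equal systemic exposure: F × D_ev = D_iv
D_ev = D_iv / F = 100 / 0.15 = 666.667 mg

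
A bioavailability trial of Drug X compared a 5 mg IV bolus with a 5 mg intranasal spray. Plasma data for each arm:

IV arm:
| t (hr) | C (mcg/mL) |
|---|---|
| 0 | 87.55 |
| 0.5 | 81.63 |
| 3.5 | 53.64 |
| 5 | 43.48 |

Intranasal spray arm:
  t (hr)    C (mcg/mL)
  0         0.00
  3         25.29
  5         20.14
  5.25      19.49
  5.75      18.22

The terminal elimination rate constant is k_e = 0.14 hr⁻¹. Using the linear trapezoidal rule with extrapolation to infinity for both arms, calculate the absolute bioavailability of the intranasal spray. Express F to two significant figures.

F = 0.36

Trapezoidal AUC_0→5 (IV):
  [0→0.5]: (87.55+81.63)/2 × 0.5 = 42.295
  [0.5→3.5]: (81.63+53.64)/2 × 3 = 202.905
  [3.5→5]: (53.64+43.48)/2 × 1.5 = 72.84
  Sum = 318.04 mcg/mL·hr
IV tail: 43.48/0.14 = 310.571; AUC_iv,0→∞ = 318.04 + 310.571 = 628.611 mcg/mL·hr
Trapezoidal AUC_0→5.75 (intranasal spray):
  [0→3]: (0.00+25.29)/2 × 3 = 37.935
  [3→5]: (25.29+20.14)/2 × 2 = 45.43
  [5→5.25]: (20.14+19.49)/2 × 0.25 = 4.95375
  [5.25→5.75]: (19.49+18.22)/2 × 0.5 = 9.4275
  Sum = 97.74625 mcg/mL·hr
intranasal spray tail: 18.22/0.14 = 130.143; AUC_ev,0→∞ = 97.74625 + 130.143 = 227.88925 mcg/mL·hr
F = (AUC_ev/D_ev)/(AUC_iv/D_iv) = (227.88925/5)/(628.611/5) = 45.57785/125.7222 = 0.3625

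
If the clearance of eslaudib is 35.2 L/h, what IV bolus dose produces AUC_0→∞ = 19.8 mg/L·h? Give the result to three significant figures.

Dose_iv = CL × AUC_0→∞
     = 35.2 × 19.8 = 696.96 mg

Dose = 697 mg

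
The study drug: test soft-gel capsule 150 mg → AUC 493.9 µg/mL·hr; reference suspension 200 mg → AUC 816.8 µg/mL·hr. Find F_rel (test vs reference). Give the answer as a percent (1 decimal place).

F_rel = (AUC_test/D_test) / (AUC_ref/D_ref)
      = (493.9/150) / (816.8/200)
      = 3.29267 / 4.084 = 0.8062 = 80.62%

F_rel = 80.6%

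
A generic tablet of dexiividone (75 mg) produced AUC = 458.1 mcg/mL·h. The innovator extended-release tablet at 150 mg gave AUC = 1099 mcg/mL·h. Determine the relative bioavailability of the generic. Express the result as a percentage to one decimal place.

F_rel = 83.4%

F_rel = (AUC_test/D_test) / (AUC_ref/D_ref)
      = (458.1/75) / (1099/150)
      = 6.108 / 7.32667 = 0.8337 = 83.37%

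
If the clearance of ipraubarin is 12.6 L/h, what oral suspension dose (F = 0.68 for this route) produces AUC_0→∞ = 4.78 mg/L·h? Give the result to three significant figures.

Dose = 88.6 mg

Dose = CL × AUC_0→∞ / F
     = 12.6 × 4.78 / 0.68 = 88.5706 mg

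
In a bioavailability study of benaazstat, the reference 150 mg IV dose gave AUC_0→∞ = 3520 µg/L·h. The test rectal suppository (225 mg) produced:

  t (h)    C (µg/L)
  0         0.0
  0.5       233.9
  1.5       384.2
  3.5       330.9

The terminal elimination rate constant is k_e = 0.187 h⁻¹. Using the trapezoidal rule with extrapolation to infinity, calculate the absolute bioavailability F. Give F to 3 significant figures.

Trapezoidal AUC_0→3.5 (rectal suppository):
  [0→0.5]: (0.0+233.9)/2 × 0.5 = 58.475
  [0.5→1.5]: (233.9+384.2)/2 × 1 = 309.05
  [1.5→3.5]: (384.2+330.9)/2 × 2 = 715.1
  Sum = 1082.625 µg/L·h
Tail: C_last/k_e = 330.9/0.187 = 1769.519
AUC_0→∞ (rectal suppository) = 1082.625 + 1769.519 = 2852.144 µg/L·h
F = (AUC_ev/D_ev)/(AUC_iv/D_iv) = (2852.144/225)/(3520/150) = 12.6762/23.4667 = 0.5402

F = 0.540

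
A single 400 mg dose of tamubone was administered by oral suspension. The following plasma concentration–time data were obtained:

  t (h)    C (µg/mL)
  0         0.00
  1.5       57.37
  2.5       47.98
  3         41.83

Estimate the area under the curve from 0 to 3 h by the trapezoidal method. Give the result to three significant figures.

Trapezoidal AUC_0→3:
  [0→1.5]: (0.00+57.37)/2 × 1.5 = 43.0275
  [1.5→2.5]: (57.37+47.98)/2 × 1 = 52.675
  [2.5→3]: (47.98+41.83)/2 × 0.5 = 22.4525
  Sum = 118.155 µg/mL·h

AUC = 118 µg/mL·h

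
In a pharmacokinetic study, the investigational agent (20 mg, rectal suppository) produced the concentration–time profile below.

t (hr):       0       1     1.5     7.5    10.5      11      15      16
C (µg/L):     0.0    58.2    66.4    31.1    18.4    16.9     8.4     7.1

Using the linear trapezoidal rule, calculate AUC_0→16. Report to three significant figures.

AUC = 494 µg/L·hr

Trapezoidal AUC_0→16:
  [0→1]: (0.0+58.2)/2 × 1 = 29.1
  [1→1.5]: (58.2+66.4)/2 × 0.5 = 31.15
  [1.5→7.5]: (66.4+31.1)/2 × 6 = 292.5
  [7.5→10.5]: (31.1+18.4)/2 × 3 = 74.25
  [10.5→11]: (18.4+16.9)/2 × 0.5 = 8.825
  [11→15]: (16.9+8.4)/2 × 4 = 50.6
  [15→16]: (8.4+7.1)/2 × 1 = 7.75
  Sum = 494.175 µg/L·hr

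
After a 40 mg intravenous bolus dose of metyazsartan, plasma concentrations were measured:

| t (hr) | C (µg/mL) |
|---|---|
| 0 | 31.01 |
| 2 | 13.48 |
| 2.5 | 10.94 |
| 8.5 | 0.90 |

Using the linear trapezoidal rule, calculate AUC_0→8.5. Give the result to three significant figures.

Trapezoidal AUC_0→8.5:
  [0→2]: (31.01+13.48)/2 × 2 = 44.49
  [2→2.5]: (13.48+10.94)/2 × 0.5 = 6.105
  [2.5→8.5]: (10.94+0.90)/2 × 6 = 35.52
  Sum = 86.115 µg/mL·hr

AUC = 86.1 µg/mL·hr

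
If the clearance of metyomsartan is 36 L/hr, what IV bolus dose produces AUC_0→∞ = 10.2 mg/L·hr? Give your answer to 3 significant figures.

Dose = 367 mg

Dose_iv = CL × AUC_0→∞
     = 36 × 10.2 = 367.2 mg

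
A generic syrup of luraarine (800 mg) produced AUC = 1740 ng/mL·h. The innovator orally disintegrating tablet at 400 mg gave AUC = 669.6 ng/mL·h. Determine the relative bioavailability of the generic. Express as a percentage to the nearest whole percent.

F_rel = (AUC_test/D_test) / (AUC_ref/D_ref)
      = (1740/800) / (669.6/400)
      = 2.175 / 1.674 = 1.2993 = 129.93%

F_rel = 130%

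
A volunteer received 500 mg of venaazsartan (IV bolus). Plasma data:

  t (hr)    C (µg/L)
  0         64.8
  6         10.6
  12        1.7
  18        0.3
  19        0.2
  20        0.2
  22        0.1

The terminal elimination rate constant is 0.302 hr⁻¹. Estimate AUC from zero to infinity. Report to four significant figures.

Trapezoidal AUC_0→22:
  [0→6]: (64.8+10.6)/2 × 6 = 226.2
  [6→12]: (10.6+1.7)/2 × 6 = 36.9
  [12→18]: (1.7+0.3)/2 × 6 = 6.0
  [18→19]: (0.3+0.2)/2 × 1 = 0.25
  [19→20]: (0.2+0.2)/2 × 1 = 0.2
  [20→22]: (0.2+0.1)/2 × 2 = 0.3
  Sum = 269.85 µg/L·hr
Extrapolated tail: C_last / k_e = 0.1 / 0.302 = 0.331
AUC_0→∞ = 269.85 + 0.331 = 270.181 µg/L·hr

AUC = 270.2 µg/L·hr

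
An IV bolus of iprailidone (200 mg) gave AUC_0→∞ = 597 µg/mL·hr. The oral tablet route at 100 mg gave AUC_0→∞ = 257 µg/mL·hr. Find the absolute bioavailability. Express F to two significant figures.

F = (AUC_ev / D_ev) / (AUC_iv / D_iv)
  = (257/100) / (597/200)
  = 2.57 / 2.985 = 0.8610

F = 0.86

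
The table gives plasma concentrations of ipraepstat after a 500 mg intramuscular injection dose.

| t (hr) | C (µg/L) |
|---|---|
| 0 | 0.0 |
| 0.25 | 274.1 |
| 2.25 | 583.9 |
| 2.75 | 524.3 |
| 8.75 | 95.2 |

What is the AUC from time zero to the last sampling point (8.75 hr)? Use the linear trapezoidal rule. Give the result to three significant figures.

Trapezoidal AUC_0→8.75:
  [0→0.25]: (0.0+274.1)/2 × 0.25 = 34.2625
  [0.25→2.25]: (274.1+583.9)/2 × 2 = 858.0
  [2.25→2.75]: (583.9+524.3)/2 × 0.5 = 277.05
  [2.75→8.75]: (524.3+95.2)/2 × 6 = 1858.5
  Sum = 3027.8125 µg/L·hr

AUC = 3030 µg/L·hr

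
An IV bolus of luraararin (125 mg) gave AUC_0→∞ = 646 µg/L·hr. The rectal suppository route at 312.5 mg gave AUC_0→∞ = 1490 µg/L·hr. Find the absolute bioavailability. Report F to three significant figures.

F = 0.923

F = (AUC_ev / D_ev) / (AUC_iv / D_iv)
  = (1490/312.5) / (646/125)
  = 4.768 / 5.168 = 0.9226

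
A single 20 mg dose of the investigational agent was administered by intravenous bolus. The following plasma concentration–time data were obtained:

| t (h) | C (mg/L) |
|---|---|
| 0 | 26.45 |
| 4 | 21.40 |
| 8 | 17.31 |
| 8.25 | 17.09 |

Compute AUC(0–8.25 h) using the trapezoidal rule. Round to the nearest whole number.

AUC = 177 mg/L·h

Trapezoidal AUC_0→8.25:
  [0→4]: (26.45+21.40)/2 × 4 = 95.7
  [4→8]: (21.40+17.31)/2 × 4 = 77.42
  [8→8.25]: (17.31+17.09)/2 × 0.25 = 4.3
  Sum = 177.42 mg/L·h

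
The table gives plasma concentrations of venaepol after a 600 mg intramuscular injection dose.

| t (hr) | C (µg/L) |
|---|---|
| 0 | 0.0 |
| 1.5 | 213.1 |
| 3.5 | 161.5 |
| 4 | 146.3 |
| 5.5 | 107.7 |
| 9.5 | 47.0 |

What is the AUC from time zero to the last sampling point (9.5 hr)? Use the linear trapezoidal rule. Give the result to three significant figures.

AUC = 1110 µg/L·hr

Trapezoidal AUC_0→9.5:
  [0→1.5]: (0.0+213.1)/2 × 1.5 = 159.825
  [1.5→3.5]: (213.1+161.5)/2 × 2 = 374.6
  [3.5→4]: (161.5+146.3)/2 × 0.5 = 76.95
  [4→5.5]: (146.3+107.7)/2 × 1.5 = 190.5
  [5.5→9.5]: (107.7+47.0)/2 × 4 = 309.4
  Sum = 1111.275 µg/L·hr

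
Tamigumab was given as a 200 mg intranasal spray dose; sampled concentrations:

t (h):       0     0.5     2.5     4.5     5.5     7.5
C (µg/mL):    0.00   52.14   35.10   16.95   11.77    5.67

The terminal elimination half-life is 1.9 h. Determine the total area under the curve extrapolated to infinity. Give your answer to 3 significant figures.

Trapezoidal AUC_0→7.5:
  [0→0.5]: (0.00+52.14)/2 × 0.5 = 13.035
  [0.5→2.5]: (52.14+35.10)/2 × 2 = 87.24
  [2.5→4.5]: (35.10+16.95)/2 × 2 = 52.05
  [4.5→5.5]: (16.95+11.77)/2 × 1 = 14.36
  [5.5→7.5]: (11.77+5.67)/2 × 2 = 17.44
  Sum = 184.125 µg/mL·h
k_e = ln2 / t½ = 0.693147 / 1.9 = 0.3648 h^-1
Extrapolated tail: C_last / k_e = 5.67 / 0.3648 = 15.543
AUC_0→∞ = 184.125 + 15.543 = 199.668 µg/mL·h

AUC = 200 µg/mL·h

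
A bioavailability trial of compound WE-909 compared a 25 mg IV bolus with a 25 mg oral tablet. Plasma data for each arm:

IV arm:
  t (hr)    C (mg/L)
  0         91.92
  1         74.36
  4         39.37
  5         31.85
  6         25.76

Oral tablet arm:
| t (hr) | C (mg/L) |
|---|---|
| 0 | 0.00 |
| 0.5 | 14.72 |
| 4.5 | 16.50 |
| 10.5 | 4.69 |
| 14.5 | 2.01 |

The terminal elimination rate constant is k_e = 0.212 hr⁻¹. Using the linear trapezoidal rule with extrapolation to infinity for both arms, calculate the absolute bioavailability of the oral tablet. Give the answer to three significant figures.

Trapezoidal AUC_0→6 (IV):
  [0→1]: (91.92+74.36)/2 × 1 = 83.14
  [1→4]: (74.36+39.37)/2 × 3 = 170.595
  [4→5]: (39.37+31.85)/2 × 1 = 35.61
  [5→6]: (31.85+25.76)/2 × 1 = 28.805
  Sum = 318.15 mg/L·hr
IV tail: 25.76/0.212 = 121.509; AUC_iv,0→∞ = 318.15 + 121.509 = 439.659 mg/L·hr
Trapezoidal AUC_0→14.5 (oral tablet):
  [0→0.5]: (0.00+14.72)/2 × 0.5 = 3.68
  [0.5→4.5]: (14.72+16.50)/2 × 4 = 62.44
  [4.5→10.5]: (16.50+4.69)/2 × 6 = 63.57
  [10.5→14.5]: (4.69+2.01)/2 × 4 = 13.4
  Sum = 143.09 mg/L·hr
oral tablet tail: 2.01/0.212 = 9.481; AUC_ev,0→∞ = 143.09 + 9.481 = 152.571 mg/L·hr
F = (AUC_ev/D_ev)/(AUC_iv/D_iv) = (152.571/25)/(439.659/25) = 6.10284/17.58636 = 0.3470

F = 0.347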